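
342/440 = 171/220 =0.78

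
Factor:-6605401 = -11^1*17^1 * 35323^1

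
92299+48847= 141146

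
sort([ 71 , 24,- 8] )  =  [- 8, 24, 71] 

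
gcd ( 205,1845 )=205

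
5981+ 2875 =8856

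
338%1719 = 338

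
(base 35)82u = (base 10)9900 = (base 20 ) 14F0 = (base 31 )A9B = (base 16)26AC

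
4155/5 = 831= 831.00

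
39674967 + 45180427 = 84855394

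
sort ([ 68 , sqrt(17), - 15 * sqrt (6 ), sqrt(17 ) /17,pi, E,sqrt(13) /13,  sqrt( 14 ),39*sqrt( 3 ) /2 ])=[ - 15*sqrt( 6),sqrt(17)/17  ,  sqrt( 13)/13, E,pi,sqrt(14 ),  sqrt( 17),39*sqrt( 3)/2,  68 ]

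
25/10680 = 5/2136= 0.00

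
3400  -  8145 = - 4745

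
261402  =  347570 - 86168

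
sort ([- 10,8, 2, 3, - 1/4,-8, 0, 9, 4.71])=[ - 10, - 8, - 1/4,0,2,3,4.71, 8, 9]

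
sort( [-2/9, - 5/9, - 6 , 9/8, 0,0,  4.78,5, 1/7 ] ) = [-6 , - 5/9, - 2/9, 0,0,1/7,9/8,4.78,5 ]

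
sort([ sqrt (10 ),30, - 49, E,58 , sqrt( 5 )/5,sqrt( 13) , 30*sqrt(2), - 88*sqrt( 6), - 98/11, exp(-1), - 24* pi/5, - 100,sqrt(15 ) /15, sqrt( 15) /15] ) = [ - 88*sqrt ( 6),- 100, - 49,-24 * pi/5, - 98/11,sqrt( 15)/15 , sqrt(15 )/15, exp( - 1), sqrt( 5 )/5,E, sqrt (10) , sqrt(13), 30, 30 * sqrt(2),58 ] 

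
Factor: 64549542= 2^1*3^1  *67^1*211^1*761^1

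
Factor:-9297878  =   - 2^1 * 17^1 * 19^1 * 37^1  *  389^1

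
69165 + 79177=148342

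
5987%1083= 572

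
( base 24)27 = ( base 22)2b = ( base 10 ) 55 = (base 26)23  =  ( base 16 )37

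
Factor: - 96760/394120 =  - 41/167=- 41^1*167^( - 1 ) 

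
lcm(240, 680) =4080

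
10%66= 10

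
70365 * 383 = 26949795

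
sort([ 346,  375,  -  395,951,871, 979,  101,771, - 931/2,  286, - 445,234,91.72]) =[ - 931/2, - 445, - 395,  91.72,101, 234,286,346,375, 771,871,951, 979 ]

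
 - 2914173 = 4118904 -7033077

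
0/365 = 0 =0.00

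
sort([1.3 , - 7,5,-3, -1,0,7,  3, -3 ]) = [  -  7,  -  3, -3, -1,0  ,  1.3, 3, 5,7 ] 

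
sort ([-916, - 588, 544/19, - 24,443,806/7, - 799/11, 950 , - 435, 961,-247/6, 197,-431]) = [ - 916,- 588,- 435, - 431, - 799/11,  -  247/6, - 24, 544/19, 806/7, 197,443, 950, 961] 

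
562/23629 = 562/23629=0.02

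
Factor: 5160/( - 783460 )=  - 2^1*3^1*911^( - 1) = - 6/911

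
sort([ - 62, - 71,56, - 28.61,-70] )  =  [  -  71, - 70, - 62, - 28.61,56 ]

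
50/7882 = 25/3941 = 0.01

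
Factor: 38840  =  2^3*5^1*971^1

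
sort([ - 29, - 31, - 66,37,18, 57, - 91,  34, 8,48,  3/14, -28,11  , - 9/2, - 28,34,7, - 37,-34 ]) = [-91, - 66, - 37, - 34, - 31, - 29 , - 28, - 28,-9/2,3/14,7,8, 11,18,34,34, 37, 48,57 ]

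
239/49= 239/49 = 4.88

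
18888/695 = 18888/695 = 27.18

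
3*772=2316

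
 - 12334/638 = - 20  +  213/319 = - 19.33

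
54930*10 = 549300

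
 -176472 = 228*( - 774 )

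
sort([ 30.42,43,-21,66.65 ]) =[ - 21, 30.42, 43, 66.65]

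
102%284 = 102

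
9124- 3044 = 6080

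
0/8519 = 0 = 0.00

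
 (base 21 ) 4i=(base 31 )39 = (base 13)7B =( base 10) 102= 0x66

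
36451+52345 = 88796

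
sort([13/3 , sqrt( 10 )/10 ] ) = [sqrt( 10) /10,13/3]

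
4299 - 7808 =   -  3509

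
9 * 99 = 891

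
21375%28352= 21375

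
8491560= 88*96495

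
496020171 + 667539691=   1163559862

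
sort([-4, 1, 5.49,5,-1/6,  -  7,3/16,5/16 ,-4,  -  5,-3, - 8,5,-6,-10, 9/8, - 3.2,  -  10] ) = [ - 10 ,  -  10,-8, - 7 , - 6, - 5 , - 4,  -  4, - 3.2, -3, - 1/6, 3/16,5/16,1, 9/8,5,  5, 5.49]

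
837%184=101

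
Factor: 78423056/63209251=2^4 * 7^( - 1) * 31^1 * 43^1*3677^1 * 9029893^( - 1)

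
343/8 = 343/8 = 42.88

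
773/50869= 773/50869 = 0.02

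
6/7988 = 3/3994 =0.00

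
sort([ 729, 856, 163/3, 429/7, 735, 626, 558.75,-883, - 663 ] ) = [ - 883, - 663  ,  163/3, 429/7, 558.75, 626,729, 735, 856 ]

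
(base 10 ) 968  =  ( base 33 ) tb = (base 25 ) 1di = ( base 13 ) 596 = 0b1111001000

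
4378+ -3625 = 753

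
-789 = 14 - 803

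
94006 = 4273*22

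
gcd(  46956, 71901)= 3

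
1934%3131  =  1934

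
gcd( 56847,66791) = 1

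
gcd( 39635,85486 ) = 1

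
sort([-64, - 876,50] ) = [ - 876,-64,  50 ] 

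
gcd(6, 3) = 3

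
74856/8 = 9357 = 9357.00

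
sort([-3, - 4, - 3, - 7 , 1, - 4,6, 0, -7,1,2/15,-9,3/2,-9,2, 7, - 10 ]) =[-10, - 9, - 9, - 7, - 7,  -  4, - 4, - 3, - 3,0,2/15,1, 1,3/2,2,6,7]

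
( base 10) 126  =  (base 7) 240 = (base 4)1332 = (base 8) 176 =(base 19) 6C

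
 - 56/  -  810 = 28/405 = 0.07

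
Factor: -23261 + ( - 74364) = - 97625 =- 5^3*11^1*71^1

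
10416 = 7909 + 2507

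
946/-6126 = -473/3063=-0.15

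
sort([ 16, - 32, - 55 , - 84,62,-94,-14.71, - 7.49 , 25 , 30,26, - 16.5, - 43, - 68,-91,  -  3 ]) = [ - 94,-91, - 84, - 68 , - 55, - 43, - 32,  -  16.5, - 14.71, - 7.49, - 3 , 16, 25,26 , 30,62 ] 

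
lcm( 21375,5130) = 128250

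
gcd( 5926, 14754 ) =2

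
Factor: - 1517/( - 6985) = 5^( - 1 )*11^(-1)*37^1*41^1 * 127^ (  -  1 )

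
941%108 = 77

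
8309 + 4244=12553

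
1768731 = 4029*439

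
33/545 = 33/545 = 0.06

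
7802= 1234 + 6568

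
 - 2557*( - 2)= 5114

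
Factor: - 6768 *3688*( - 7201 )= 2^7*3^2 * 19^1*47^1 * 379^1 * 461^1  =  179739725184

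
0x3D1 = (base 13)5a2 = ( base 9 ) 1305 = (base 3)1100012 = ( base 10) 977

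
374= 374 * 1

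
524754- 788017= - 263263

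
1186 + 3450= 4636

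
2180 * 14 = 30520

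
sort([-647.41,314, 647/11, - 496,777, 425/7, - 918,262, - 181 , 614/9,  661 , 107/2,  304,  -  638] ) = [ - 918, - 647.41, - 638,-496, - 181,107/2,647/11,425/7,  614/9,  262,304,314, 661, 777]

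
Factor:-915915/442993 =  - 3^1*5^1*7^1*11^1*13^1*61^1*139^( - 1)*3187^( - 1 ) 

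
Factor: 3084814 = 2^1*67^1*23021^1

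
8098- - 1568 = 9666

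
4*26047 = 104188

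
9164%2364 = 2072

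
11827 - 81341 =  - 69514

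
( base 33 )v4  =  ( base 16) 403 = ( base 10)1027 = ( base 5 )13102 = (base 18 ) 331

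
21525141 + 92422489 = 113947630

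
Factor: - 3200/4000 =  - 4/5 = - 2^2*5^( -1)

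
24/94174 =12/47087 = 0.00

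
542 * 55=29810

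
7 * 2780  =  19460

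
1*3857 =3857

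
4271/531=8 + 23/531= 8.04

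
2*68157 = 136314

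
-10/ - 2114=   5/1057 = 0.00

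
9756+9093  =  18849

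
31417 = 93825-62408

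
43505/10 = 4350 + 1/2 = 4350.50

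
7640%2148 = 1196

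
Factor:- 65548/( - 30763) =2^2*7^1* 2341^1*30763^( - 1)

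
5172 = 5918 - 746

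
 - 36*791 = - 28476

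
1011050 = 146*6925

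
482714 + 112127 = 594841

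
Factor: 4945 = 5^1*23^1*43^1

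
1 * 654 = 654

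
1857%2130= 1857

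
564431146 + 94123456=658554602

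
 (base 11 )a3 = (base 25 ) 4d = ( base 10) 113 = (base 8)161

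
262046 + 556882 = 818928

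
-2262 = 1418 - 3680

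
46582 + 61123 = 107705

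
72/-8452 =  - 1 + 2095/2113  =  - 0.01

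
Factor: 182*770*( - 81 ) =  - 2^2* 3^4*5^1*7^2 * 11^1*13^1 = - 11351340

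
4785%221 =144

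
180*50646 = 9116280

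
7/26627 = 7/26627  =  0.00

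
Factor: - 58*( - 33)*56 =2^4*3^1*7^1*11^1 * 29^1= 107184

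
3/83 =3/83 = 0.04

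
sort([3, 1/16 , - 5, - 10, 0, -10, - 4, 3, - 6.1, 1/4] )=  [ - 10, - 10, - 6.1, - 5, - 4, 0,1/16,1/4, 3,3] 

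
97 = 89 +8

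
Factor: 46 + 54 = 100 = 2^2*5^2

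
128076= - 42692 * ( - 3)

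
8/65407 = 8/65407 = 0.00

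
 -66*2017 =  - 133122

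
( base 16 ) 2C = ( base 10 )44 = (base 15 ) 2e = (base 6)112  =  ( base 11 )40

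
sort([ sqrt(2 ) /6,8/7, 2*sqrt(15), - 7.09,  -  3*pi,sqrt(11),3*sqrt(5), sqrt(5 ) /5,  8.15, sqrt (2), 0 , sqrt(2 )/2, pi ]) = [ - 3 *pi,  -  7.09,  0,  sqrt ( 2) /6, sqrt(5 )/5,sqrt( 2)/2,8/7,sqrt( 2), pi,sqrt(11) , 3*sqrt(5 ), 2*sqrt(15), 8.15] 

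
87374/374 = 43687/187 = 233.62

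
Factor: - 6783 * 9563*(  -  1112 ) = 2^3*3^1*7^1*17^1 *19^1*73^1*131^1*139^1 = 72130801848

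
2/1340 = 1/670=0.00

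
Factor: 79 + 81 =160 = 2^5 * 5^1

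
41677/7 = 5953 + 6/7 = 5953.86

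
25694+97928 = 123622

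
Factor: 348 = 2^2*3^1*29^1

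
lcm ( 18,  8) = 72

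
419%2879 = 419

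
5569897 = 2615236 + 2954661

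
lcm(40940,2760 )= 245640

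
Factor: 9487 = 53^1 * 179^1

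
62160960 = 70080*887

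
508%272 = 236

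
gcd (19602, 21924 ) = 54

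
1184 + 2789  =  3973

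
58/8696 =29/4348 =0.01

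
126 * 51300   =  6463800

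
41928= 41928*1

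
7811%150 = 11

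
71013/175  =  405+138/175 = 405.79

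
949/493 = 1 + 456/493  =  1.92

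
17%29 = 17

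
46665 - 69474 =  - 22809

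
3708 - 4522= - 814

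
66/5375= 66/5375  =  0.01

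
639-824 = - 185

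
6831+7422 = 14253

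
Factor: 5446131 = 3^1  *  1815377^1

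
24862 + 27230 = 52092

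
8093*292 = 2363156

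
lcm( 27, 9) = 27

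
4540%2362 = 2178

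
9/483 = 3/161 =0.02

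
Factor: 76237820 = 2^2*5^1*3811891^1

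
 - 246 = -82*3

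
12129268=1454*8342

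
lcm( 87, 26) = 2262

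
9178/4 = 4589/2 = 2294.50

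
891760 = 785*1136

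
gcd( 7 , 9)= 1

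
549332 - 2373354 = -1824022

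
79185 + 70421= 149606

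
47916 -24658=23258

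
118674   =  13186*9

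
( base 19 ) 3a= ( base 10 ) 67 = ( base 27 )2d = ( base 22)31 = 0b1000011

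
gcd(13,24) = 1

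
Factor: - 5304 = - 2^3*3^1*13^1*17^1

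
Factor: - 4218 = -2^1*3^1*19^1 * 37^1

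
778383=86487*9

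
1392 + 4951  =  6343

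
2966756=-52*( - 57053)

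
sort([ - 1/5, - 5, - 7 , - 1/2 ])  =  [-7 , - 5, - 1/2, -1/5]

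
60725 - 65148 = -4423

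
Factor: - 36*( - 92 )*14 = 2^5*3^2*7^1*23^1= 46368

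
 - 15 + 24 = 9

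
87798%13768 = 5190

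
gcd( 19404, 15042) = 6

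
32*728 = 23296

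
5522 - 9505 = - 3983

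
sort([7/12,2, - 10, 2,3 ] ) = [ - 10, 7/12, 2,2, 3]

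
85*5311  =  451435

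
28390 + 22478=50868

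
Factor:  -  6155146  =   - 2^1*3077573^1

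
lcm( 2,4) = 4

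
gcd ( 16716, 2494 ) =2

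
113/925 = 113/925 = 0.12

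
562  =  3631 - 3069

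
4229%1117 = 878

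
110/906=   55/453 = 0.12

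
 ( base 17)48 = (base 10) 76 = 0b1001100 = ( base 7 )136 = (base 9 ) 84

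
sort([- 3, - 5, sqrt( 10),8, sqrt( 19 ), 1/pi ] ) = [ - 5, - 3,1/pi, sqrt( 10),sqrt( 19),  8]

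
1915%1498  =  417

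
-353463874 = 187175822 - 540639696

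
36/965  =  36/965 = 0.04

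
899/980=899/980 = 0.92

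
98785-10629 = 88156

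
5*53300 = 266500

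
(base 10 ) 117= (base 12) 99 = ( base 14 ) 85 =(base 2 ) 1110101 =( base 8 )165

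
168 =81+87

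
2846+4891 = 7737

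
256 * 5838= 1494528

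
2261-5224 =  - 2963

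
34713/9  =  3857 = 3857.00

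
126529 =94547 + 31982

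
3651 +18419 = 22070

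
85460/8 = 10682 + 1/2 = 10682.50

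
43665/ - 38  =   - 1150 + 35/38 = - 1149.08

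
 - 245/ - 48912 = 245/48912 =0.01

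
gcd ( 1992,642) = 6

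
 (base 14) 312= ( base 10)604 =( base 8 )1134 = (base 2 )1001011100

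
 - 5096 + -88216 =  - 93312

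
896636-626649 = 269987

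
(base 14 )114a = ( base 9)4110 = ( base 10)3006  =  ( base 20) 7a6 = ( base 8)5676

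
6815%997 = 833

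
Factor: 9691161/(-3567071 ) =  - 3^1*113^ ( - 1)*31567^( - 1 )*3230387^1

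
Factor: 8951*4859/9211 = 43^1*61^(  -  1 )*113^1*151^( - 1 )*8951^1 = 43492909/9211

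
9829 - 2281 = 7548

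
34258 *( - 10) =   -  342580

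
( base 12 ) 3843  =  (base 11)4887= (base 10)6387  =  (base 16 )18f3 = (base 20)fj7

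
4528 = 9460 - 4932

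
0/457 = 0  =  0.00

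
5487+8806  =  14293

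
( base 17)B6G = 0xce1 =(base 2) 110011100001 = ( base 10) 3297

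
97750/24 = 48875/12 = 4072.92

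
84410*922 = 77826020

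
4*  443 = 1772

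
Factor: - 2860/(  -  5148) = 5/9 = 3^ ( - 2 )*5^1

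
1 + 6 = 7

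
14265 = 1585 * 9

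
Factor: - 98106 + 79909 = - 18197  =  - 31^1 * 587^1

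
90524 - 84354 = 6170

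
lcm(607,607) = 607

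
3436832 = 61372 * 56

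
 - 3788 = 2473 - 6261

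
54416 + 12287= 66703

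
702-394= 308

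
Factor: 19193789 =4253^1 * 4513^1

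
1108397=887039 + 221358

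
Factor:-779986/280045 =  - 2^1*5^(-1 )*571^1 *683^1*56009^( - 1)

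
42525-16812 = 25713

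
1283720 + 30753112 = 32036832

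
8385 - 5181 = 3204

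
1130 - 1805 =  - 675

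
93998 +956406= 1050404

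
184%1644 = 184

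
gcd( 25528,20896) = 8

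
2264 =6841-4577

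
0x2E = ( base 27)1j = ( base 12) 3A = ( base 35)1B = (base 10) 46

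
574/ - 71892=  - 1  +  35659/35946 = - 0.01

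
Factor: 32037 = 3^1 * 59^1*181^1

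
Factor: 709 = 709^1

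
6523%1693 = 1444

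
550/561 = 50/51 = 0.98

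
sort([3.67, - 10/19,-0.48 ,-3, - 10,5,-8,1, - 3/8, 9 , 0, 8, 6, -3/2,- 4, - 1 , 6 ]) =[ - 10, - 8,-4,  -  3, -3/2, - 1, - 10/19, - 0.48, - 3/8,0, 1,  3.67, 5, 6, 6, 8,9] 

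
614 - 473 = 141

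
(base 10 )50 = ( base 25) 20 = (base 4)302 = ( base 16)32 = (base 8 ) 62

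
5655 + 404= 6059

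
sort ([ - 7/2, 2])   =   [  -  7/2, 2]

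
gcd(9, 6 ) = 3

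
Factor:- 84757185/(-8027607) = 28252395/2675869 =3^6 * 5^1*7^( - 1)*23^1*337^1*382267^( - 1 )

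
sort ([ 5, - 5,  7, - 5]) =[ - 5, - 5 , 5,7] 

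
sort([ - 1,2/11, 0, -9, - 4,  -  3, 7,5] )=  [ - 9, - 4, - 3 ,-1,0,2/11,5,7 ]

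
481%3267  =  481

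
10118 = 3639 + 6479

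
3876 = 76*51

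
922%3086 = 922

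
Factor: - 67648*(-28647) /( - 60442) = -2^5*3^3 *7^1*47^( - 1)*151^1*643^(-1)*1061^1  =  -968956128/30221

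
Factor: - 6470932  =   - 2^2*13^1*107^1*1163^1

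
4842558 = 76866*63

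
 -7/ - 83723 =7/83723 = 0.00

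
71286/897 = 23762/299 = 79.47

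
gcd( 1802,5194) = 106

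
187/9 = 187/9 =20.78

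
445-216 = 229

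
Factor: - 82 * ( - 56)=2^4*7^1 * 41^1 = 4592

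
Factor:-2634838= - 2^1 * 1317419^1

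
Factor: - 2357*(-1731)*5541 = 22607097147 = 3^2*577^1*1847^1* 2357^1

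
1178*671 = 790438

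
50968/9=50968/9 = 5663.11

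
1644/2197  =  1644/2197  =  0.75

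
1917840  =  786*2440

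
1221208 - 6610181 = - 5388973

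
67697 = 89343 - 21646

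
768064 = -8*(-96008 ) 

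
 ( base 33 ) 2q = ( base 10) 92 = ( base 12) 78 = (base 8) 134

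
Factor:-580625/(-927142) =625/998 = 2^( - 1)*5^4*499^( - 1)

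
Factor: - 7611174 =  - 2^1*3^2*389^1*1087^1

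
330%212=118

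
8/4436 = 2/1109 = 0.00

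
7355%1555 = 1135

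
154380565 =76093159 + 78287406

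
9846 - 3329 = 6517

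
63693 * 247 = 15732171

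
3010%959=133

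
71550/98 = 35775/49 = 730.10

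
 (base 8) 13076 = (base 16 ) 163e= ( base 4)1120332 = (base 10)5694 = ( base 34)4VG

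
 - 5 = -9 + 4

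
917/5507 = 917/5507= 0.17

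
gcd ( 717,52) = 1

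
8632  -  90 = 8542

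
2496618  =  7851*318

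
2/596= 1/298 = 0.00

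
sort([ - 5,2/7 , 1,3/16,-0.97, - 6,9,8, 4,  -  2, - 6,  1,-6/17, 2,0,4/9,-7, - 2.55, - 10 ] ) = [ -10, - 7, - 6, - 6,-5,-2.55, - 2, - 0.97,-6/17,  0,3/16,2/7,4/9,1,1, 2,4, 8, 9]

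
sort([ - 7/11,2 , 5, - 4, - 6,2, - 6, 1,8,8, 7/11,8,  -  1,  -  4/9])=[ -6, - 6 ,  -  4,-1,-7/11, - 4/9 , 7/11,1,  2,2,5,8,8,8]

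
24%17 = 7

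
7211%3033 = 1145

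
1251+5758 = 7009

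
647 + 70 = 717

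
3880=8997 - 5117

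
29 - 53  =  -24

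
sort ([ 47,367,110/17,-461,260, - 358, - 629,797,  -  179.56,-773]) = [ - 773, - 629,-461, - 358, - 179.56,110/17,47,260, 367,  797]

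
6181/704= 8 +549/704 = 8.78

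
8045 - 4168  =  3877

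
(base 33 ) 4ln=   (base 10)5072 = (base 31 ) 58j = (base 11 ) 38A1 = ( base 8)11720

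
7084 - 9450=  - 2366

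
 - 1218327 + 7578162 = 6359835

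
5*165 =825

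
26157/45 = 8719/15 = 581.27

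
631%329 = 302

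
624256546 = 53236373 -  - 571020173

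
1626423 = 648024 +978399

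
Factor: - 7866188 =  - 2^2*11^1*31^1  *  73^1*79^1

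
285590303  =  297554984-11964681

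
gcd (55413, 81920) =1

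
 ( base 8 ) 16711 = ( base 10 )7625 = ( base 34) 6k9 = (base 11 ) 5802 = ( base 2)1110111001001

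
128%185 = 128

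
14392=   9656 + 4736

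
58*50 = 2900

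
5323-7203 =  - 1880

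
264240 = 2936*90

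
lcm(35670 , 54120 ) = 1569480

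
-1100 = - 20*55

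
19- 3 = 16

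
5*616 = 3080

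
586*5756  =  3373016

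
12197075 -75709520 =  - 63512445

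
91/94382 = 91/94382= 0.00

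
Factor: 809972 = 2^2 * 202493^1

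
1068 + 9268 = 10336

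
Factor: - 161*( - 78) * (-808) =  - 2^4 * 3^1* 7^1*13^1*23^1*101^1 = -10146864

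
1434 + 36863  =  38297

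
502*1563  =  784626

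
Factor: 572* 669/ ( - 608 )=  - 2^(- 3 ) * 3^1 * 11^1 * 13^1*19^( - 1)*223^1= - 95667/152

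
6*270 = 1620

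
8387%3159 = 2069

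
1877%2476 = 1877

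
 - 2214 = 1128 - 3342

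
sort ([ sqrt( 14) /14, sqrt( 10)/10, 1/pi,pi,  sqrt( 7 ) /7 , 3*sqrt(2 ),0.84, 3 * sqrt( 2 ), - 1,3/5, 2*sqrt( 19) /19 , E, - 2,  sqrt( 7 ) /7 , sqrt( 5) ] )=[-2,  -  1, sqrt ( 14)/14,sqrt( 10)/10 , 1/pi , sqrt(7 )/7,  sqrt( 7)/7,2*sqrt(19)/19,3/5, 0.84, sqrt (5 ), E,  pi, 3* sqrt( 2 ),3*sqrt( 2) ] 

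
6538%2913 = 712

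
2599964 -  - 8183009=10782973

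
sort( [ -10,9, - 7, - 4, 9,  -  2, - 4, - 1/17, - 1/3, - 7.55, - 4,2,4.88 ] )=[ - 10, -7.55, - 7,-4 , - 4, - 4,- 2  , - 1/3, - 1/17, 2,4.88,  9,9]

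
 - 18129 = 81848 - 99977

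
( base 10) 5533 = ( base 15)198d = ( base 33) 52m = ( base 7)22063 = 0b1010110011101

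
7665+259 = 7924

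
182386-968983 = - 786597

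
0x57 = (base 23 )3i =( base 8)127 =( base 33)2L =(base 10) 87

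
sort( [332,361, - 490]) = [ - 490 , 332,361 ] 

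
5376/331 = 5376/331=16.24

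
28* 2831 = 79268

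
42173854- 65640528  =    -  23466674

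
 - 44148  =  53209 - 97357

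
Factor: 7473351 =3^1 * 2491117^1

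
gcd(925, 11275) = 25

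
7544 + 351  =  7895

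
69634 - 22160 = 47474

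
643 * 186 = 119598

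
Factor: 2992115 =5^1*7^1*53^1 * 1613^1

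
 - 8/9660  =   - 1 +2413/2415 = - 0.00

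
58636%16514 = 9094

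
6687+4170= 10857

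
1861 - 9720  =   - 7859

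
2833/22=128 + 17/22 = 128.77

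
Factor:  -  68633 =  - 68633^1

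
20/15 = 1 + 1/3 = 1.33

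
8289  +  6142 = 14431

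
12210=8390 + 3820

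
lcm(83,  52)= 4316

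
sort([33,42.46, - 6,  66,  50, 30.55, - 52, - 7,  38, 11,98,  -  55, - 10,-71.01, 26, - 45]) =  [ - 71.01, -55,-52, - 45, - 10 , - 7,- 6,11, 26,30.55,33,38,  42.46 , 50,66,98]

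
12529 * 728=9121112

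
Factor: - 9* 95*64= - 54720 = - 2^6*3^2*5^1*19^1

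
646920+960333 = 1607253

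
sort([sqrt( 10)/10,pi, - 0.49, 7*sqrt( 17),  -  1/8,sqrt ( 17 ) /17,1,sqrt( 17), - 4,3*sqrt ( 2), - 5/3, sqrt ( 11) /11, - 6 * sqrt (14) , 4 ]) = [ - 6 *sqrt (14 ) , - 4, - 5/3, - 0.49,-1/8,sqrt ( 17 ) /17,sqrt( 11)/11,sqrt(10) /10,  1,pi,4, sqrt( 17),3*sqrt( 2),7*sqrt( 17)]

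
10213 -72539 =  - 62326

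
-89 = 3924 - 4013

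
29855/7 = 4265= 4265.00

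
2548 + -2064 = 484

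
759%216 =111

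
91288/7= 13041 + 1/7=13041.14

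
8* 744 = 5952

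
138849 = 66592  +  72257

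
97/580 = 97/580  =  0.17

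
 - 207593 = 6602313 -6809906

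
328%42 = 34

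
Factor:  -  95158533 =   -  3^1*89^1*356399^1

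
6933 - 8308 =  - 1375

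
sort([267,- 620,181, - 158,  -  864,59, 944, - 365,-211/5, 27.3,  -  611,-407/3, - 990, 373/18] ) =[ - 990, - 864, - 620,-611, - 365,  -  158, -407/3, - 211/5,373/18, 27.3, 59,181, 267,944 ]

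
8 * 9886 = 79088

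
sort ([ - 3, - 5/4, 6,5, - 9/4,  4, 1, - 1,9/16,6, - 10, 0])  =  [ - 10, - 3,  -  9/4, - 5/4, - 1,0,9/16,1, 4,5, 6,6 ]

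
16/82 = 8/41 = 0.20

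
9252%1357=1110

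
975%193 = 10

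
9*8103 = 72927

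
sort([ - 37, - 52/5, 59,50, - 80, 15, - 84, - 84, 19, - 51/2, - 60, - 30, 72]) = [ - 84,-84, - 80, - 60, - 37,-30, - 51/2,-52/5,  15, 19, 50,  59, 72]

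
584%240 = 104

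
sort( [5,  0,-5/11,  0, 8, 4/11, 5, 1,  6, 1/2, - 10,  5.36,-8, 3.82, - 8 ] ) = [-10,-8, - 8, - 5/11,  0 , 0 , 4/11,1/2, 1,3.82, 5,5, 5.36,6,  8]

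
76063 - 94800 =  - 18737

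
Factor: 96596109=3^2*379^1 * 28319^1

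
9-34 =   -  25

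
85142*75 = 6385650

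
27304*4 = 109216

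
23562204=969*24316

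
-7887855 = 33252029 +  - 41139884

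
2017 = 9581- 7564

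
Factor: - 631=- 631^1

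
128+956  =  1084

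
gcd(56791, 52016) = 1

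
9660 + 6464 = 16124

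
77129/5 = 77129/5 = 15425.80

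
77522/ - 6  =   - 12921 + 2/3= - 12920.33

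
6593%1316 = 13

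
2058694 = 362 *5687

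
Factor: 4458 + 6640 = 11098 = 2^1*31^1*179^1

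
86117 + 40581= 126698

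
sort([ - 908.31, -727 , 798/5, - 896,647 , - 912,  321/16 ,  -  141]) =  [ - 912, - 908.31, - 896, - 727, - 141,321/16,798/5,647 ]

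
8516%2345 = 1481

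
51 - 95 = - 44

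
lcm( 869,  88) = 6952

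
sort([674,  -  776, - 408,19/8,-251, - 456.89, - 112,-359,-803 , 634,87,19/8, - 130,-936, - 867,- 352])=[ - 936,-867, - 803, - 776, - 456.89,-408, - 359,-352 ,-251,-130,- 112,19/8,19/8,87,634,674 ]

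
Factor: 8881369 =7^1*  37^1*53^1*647^1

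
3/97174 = 3/97174 = 0.00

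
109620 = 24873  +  84747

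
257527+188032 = 445559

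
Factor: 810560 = 2^6 * 5^1 * 17^1*149^1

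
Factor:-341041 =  - 341041^1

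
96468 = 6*16078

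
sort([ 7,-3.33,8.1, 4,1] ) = [ - 3.33, 1,4, 7,8.1]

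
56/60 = 14/15=0.93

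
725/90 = 145/18 = 8.06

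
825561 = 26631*31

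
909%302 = 3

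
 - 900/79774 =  - 450/39887=-0.01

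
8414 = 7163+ 1251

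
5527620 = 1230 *4494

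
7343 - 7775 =-432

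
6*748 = 4488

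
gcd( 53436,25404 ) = 876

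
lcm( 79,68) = 5372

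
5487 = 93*59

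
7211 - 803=6408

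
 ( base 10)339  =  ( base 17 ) 12G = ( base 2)101010011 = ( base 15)179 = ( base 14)1A3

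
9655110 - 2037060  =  7618050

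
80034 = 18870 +61164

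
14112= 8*1764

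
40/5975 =8/1195  =  0.01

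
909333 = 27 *33679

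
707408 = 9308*76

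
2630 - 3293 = - 663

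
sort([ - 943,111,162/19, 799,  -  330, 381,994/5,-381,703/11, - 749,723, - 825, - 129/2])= [  -  943,- 825, - 749, - 381, - 330,  -  129/2,162/19 , 703/11, 111,994/5, 381,723,799 ] 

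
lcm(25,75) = 75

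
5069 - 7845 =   -  2776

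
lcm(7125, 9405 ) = 235125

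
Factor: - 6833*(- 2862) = 19556046 = 2^1 * 3^3*53^1 * 6833^1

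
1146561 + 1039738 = 2186299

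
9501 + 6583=16084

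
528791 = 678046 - 149255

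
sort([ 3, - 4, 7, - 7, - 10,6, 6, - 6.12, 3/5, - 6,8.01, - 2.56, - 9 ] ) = [ - 10, - 9, - 7, - 6.12, - 6, - 4 , - 2.56, 3/5, 3,  6,  6 , 7,8.01] 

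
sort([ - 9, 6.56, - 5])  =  [  -  9, - 5, 6.56 ]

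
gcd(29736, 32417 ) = 7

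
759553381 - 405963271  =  353590110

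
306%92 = 30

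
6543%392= 271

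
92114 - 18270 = 73844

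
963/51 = 321/17 = 18.88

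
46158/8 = 5769+3/4 = 5769.75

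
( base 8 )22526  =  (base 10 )9558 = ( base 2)10010101010110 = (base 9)14100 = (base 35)7s3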